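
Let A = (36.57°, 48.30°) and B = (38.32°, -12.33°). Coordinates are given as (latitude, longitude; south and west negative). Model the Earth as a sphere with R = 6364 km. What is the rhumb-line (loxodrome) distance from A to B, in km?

Δψ = ln[tan(π/4+φ₂/2)/tan(π/4+φ₁/2)] = +0.0385;  Δφ = +0.0305 rad,  Δλ = -1.0582 rad
q = Δφ/Δψ = 0.7939
d = R·√(Δφ² + q²Δλ²) = 6364·0.84062 = 5350 km

5350 km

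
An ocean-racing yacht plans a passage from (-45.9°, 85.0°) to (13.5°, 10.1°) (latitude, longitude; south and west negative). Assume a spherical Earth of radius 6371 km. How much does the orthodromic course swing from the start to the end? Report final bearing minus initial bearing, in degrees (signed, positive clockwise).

At departure: θ₁ = atan2(sin Δλ cos φ₂, cos φ₁ sin φ₂ − sin φ₁ cos φ₂ cos Δλ) = 290.14°
At arrival: θ₂ = atan2(sin Δλ cos φ₁, −cos φ₂ sin φ₁ + sin φ₂ cos φ₁ cos Δλ) = 317.79°
Δθ = θ₂ − θ₁ = +27.6°

+27.6°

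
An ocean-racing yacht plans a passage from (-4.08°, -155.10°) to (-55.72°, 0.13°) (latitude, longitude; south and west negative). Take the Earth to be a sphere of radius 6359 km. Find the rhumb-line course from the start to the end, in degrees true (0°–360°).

112.2°

Δψ = ln[tan(π/4+φ₂/2)/tan(π/4+φ₁/2)] = -1.1051
Δλ = +2.7093 rad (taken the short way round)
course = atan2(Δλ, Δψ) = 112.19°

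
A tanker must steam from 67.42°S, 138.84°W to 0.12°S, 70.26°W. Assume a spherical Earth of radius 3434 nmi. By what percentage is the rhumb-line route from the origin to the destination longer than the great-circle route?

2.5%

Great circle: σ = 1.4282 rad → d_gc = Rσ = 4904.3 nmi
Rhumb: Δφ = +1.1746, Δλ = +1.1969, Δψ = +1.6092, q = Δφ/Δψ = 0.7300 → d_rh = R√(Δφ²+q²Δλ²) = 5027.1 nmi
Excess = (5027.1 − 4904.3) / 4904.3 = 122.8 / 4904.3 = 2.50% ≈ 2.5%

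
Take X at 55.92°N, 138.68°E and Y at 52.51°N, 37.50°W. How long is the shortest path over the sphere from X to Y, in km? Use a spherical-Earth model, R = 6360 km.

Haversine: a = sin²(Δφ/2)+cos φ₁ cos φ₂ sin²(Δλ/2) = 0.34155;  σ = 2·atan2(√a,√(1−a))
σ = 71.524° → d = Rσ = 6360·1.24833 = 7939 km

7939 km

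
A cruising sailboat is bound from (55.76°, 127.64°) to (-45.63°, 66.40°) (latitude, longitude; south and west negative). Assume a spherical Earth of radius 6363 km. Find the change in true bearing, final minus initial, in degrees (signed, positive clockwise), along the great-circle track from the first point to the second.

Initial bearing θ₁ = atan2(sin Δλ cos φ₂, cos φ₁ sin φ₂ − sin φ₁ cos φ₂ cos Δλ) = 222.02°
Final bearing θ₂ = (initial bearing from the destination back to the start) + 180° = 212.59°
Δθ = θ₂ − θ₁ = -9.4°

-9.4°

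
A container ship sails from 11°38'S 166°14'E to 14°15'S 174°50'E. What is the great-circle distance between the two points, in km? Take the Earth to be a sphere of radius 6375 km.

977 km

cos σ = sin φ₁ sin φ₂ + cos φ₁ cos φ₂ cos Δλ
      = sin(-11.63°)sin(-14.25°) + cos(-11.63°)cos(-14.25°)cos(8.60°) = 0.9883
σ = 8.779° → d = Rσ = 6375·0.15323 = 977 km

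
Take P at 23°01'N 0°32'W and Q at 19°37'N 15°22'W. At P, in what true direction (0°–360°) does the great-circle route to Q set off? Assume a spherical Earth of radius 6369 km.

N = sin Δλ·cos φ₂ = -0.2411;  D = cos φ₁ sin φ₂ − sin φ₁ cos φ₂ cos Δλ = -0.0470
initial course = atan2(N, D) = 258.96°

259.0°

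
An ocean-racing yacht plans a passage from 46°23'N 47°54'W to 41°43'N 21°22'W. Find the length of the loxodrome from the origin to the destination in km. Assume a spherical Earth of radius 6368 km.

Δψ = ln[tan(π/4+φ₂/2)/tan(π/4+φ₁/2)] = -0.1134;  Δφ = -0.0814 rad,  Δλ = +0.4631 rad
q = Δφ/Δψ = 0.7182
d = R·√(Δφ² + q²Δλ²) = 6368·0.34240 = 2180 km

2180 km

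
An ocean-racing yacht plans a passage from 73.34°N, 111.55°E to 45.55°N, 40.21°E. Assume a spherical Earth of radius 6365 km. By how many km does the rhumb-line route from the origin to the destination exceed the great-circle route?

Great circle: cos σ = sin φ₁ sin φ₂ + cos φ₁ cos φ₂ cos Δλ,  σ = 0.7256 rad → d_gc = 4618.2 km
Rhumb line: Δψ = -1.0263, q = Δφ/Δψ = 0.4726, d_rh = R√(Δφ²+q²Δλ²) = 4853.8 km
Excess = 4853.8 − 4618.2 = 235.6 ≈ 236 km

236 km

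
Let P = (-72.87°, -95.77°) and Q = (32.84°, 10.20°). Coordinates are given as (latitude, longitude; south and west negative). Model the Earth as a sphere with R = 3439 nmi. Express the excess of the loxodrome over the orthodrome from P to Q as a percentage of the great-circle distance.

Great circle: σ = 2.1973 rad → d_gc = Rσ = 7556.6 nmi
Rhumb: Δφ = +1.8450, Δλ = +1.8495, Δψ = +2.5005, q = Δφ/Δψ = 0.7379 → d_rh = R√(Δφ²+q²Δλ²) = 7892.0 nmi
Excess = (7892.0 − 7556.6) / 7556.6 = 335.4 / 7556.6 = 4.44% ≈ 4.4%

4.4%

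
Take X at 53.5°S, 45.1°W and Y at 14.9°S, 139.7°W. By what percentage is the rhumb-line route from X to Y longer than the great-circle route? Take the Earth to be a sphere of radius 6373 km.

4.8%

Great circle: σ = 1.4095 rad → d_gc = Rσ = 8982.7 km
Rhumb: Δφ = +0.6737, Δλ = -1.6511, Δψ = +0.8464, q = Δφ/Δψ = 0.7960 → d_rh = R√(Δφ²+q²Δλ²) = 9411.8 km
Excess = (9411.8 − 8982.7) / 8982.7 = 429.1 / 8982.7 = 4.78% ≈ 4.8%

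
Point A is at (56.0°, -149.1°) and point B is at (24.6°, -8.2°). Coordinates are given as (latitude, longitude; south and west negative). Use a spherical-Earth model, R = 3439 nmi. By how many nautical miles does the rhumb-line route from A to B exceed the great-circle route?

953 nmi

Great circle: cos σ = sin φ₁ sin φ₂ + cos φ₁ cos φ₂ cos Δλ,  σ = 1.6203 rad → d_gc = 5572.1 nmi
Rhumb line: Δψ = -0.7419, q = Δφ/Δψ = 0.7387, d_rh = R√(Δφ²+q²Δλ²) = 6525.5 nmi
Excess = 6525.5 − 5572.1 = 953.4 ≈ 953 nmi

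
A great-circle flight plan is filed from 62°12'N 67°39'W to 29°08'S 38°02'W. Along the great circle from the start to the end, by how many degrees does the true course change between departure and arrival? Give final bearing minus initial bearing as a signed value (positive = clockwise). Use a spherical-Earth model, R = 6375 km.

+12.3°

At departure: θ₁ = atan2(sin Δλ cos φ₂, cos φ₁ sin φ₂ − sin φ₁ cos φ₂ cos Δλ) = 154.35°
At arrival: θ₂ = atan2(sin Δλ cos φ₁, −cos φ₂ sin φ₁ + sin φ₂ cos φ₁ cos Δλ) = 166.63°
Δθ = θ₂ − θ₁ = +12.3°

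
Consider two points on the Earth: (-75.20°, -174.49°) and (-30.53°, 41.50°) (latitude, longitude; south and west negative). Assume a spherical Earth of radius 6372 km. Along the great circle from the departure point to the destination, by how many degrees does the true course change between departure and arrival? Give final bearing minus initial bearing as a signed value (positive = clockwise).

+138.7°

Initial bearing θ₁ = atan2(sin Δλ cos φ₂, cos φ₁ sin φ₂ − sin φ₁ cos φ₂ cos Δλ) = 212.21°
Final bearing θ₂ = (initial bearing from the destination back to the start) + 180° = 350.91°
Δθ = θ₂ − θ₁ = +138.7°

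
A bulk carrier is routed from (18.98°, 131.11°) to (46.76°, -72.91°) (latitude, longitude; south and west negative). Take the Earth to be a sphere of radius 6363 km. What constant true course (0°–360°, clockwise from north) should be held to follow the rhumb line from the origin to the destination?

77.8°

Meridional parts: M(φ₁)=+0.3375, M(φ₂)=+0.9255 → ΔM = +0.5880;  Δλ = +2.7224 rad
tan C = Δλ / ΔM = +4.6298 → C = 77.81°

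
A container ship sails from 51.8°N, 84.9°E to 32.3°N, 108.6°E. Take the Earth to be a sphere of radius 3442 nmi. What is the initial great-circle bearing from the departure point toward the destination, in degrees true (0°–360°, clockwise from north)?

θ = atan2( sin Δλ·cos φ₂ ,  cos φ₁ sin φ₂ − sin φ₁ cos φ₂ cos Δλ )
  = atan2(+0.3398, -0.2778) = 129.27°

129.3°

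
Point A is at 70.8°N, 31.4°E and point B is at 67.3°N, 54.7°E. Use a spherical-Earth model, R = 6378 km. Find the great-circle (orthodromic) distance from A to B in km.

998 km

cos σ = sin φ₁ sin φ₂ + cos φ₁ cos φ₂ cos Δλ
      = sin(70.80°)sin(67.30°) + cos(70.80°)cos(67.30°)cos(23.30°) = 0.9878
σ = 8.965° → d = Rσ = 6378·0.15646 = 998 km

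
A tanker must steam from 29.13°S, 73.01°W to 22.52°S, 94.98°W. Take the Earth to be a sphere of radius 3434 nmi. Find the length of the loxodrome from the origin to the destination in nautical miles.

1249 nmi

Rhumb course C = atan2(Δλ, Δψ) with Δψ = ln[tan(π/4+φ₂/2)/tan(π/4+φ₁/2)] = +0.1283, Δλ = -0.3834 → C = 288.50°
d = R·|Δφ| / |cos C| = 3434·0.11537 / 0.31724 = 1249 nmi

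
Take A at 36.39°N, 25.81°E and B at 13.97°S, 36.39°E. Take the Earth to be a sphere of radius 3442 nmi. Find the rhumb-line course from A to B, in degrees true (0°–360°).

168.8°

Meridional parts: M(φ₁)=+0.6827, M(φ₂)=-0.2463 → ΔM = -0.9290;  Δλ = +0.1847 rad
tan C = Δλ / ΔM = -0.1988 → C = 168.76°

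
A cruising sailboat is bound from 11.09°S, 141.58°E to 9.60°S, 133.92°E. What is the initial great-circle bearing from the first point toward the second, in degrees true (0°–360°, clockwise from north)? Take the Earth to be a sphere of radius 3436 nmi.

280.5°

θ = atan2( sin Δλ·cos φ₂ ,  cos φ₁ sin φ₂ − sin φ₁ cos φ₂ cos Δλ )
  = atan2(-0.1314, +0.0243) = 280.48°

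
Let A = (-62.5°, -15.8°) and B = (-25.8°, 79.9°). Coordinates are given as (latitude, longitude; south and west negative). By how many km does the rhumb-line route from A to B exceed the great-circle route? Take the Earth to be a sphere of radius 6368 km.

546 km

Great circle: cos σ = sin φ₁ sin φ₂ + cos φ₁ cos φ₂ cos Δλ,  σ = 1.2188 rad → d_gc = 7761.4 km
Rhumb line: Δψ = +0.9414, q = Δφ/Δψ = 0.6804, d_rh = R√(Δφ²+q²Δλ²) = 8307.4 km
Excess = 8307.4 − 7761.4 = 546.0 ≈ 546 km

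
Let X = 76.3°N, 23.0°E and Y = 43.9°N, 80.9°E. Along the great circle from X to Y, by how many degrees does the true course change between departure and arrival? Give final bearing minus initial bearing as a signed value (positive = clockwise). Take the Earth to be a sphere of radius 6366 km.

Initial bearing θ₁ = atan2(sin Δλ cos φ₂, cos φ₁ sin φ₂ − sin φ₁ cos φ₂ cos Δλ) = 108.80°
Final bearing θ₂ = (initial bearing from the destination back to the start) + 180° = 161.87°
Δθ = θ₂ − θ₁ = +53.1°

+53.1°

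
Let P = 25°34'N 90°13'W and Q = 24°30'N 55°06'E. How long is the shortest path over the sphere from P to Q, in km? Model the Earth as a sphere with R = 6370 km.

13312 km

Haversine: a = sin²(Δφ/2)+cos φ₁ cos φ₂ sin²(Δλ/2) = 0.74802;  σ = 2·atan2(√a,√(1−a))
σ = 119.738° → d = Rσ = 6370·2.08982 = 13312 km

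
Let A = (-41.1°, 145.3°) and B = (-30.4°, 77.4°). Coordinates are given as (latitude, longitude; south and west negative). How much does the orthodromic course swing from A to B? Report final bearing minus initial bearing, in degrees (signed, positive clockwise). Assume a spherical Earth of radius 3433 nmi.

+43.1°

Initial bearing θ₁ = atan2(sin Δλ cos φ₂, cos φ₁ sin φ₂ − sin φ₁ cos φ₂ cos Δλ) = 258.13°
Final bearing θ₂ = (initial bearing from the destination back to the start) + 180° = 301.24°
Δθ = θ₂ − θ₁ = +43.1°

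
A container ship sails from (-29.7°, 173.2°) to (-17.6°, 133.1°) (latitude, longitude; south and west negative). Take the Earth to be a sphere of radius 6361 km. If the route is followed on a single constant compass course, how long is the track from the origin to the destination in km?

Δψ = ln[tan(π/4+φ₂/2)/tan(π/4+φ₁/2)] = +0.2311;  Δφ = +0.2112 rad,  Δλ = -0.6999 rad
q = Δφ/Δψ = 0.9137
d = R·√(Δφ² + q²Δλ²) = 6361·0.67342 = 4284 km

4284 km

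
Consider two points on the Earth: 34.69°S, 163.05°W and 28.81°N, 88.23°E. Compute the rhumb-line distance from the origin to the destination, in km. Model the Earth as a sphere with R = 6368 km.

Δψ = ln[tan(π/4+φ₂/2)/tan(π/4+φ₁/2)] = +1.1717;  Δφ = +1.1083 rad,  Δλ = -1.8975 rad
q = Δφ/Δψ = 0.9459
d = R·√(Δφ² + q²Δλ²) = 6368·2.10942 = 13433 km

13433 km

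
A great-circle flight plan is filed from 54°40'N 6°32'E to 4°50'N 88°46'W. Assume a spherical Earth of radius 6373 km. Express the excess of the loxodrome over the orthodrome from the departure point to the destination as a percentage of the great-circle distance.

Great circle: σ = 1.5553 rad → d_gc = Rσ = 9911.9 km
Rhumb: Δφ = -0.8698, Δλ = -1.6633, Δψ = -1.0597, q = Δφ/Δψ = 0.8208 → d_rh = R√(Δφ²+q²Δλ²) = 10316.1 km
Excess = (10316.1 − 9911.9) / 9911.9 = 404.2 / 9911.9 = 4.08% ≈ 4.1%

4.1%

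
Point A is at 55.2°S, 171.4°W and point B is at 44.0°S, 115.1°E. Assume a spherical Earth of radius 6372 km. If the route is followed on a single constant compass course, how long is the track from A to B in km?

Δψ = ln[tan(π/4+φ₂/2)/tan(π/4+φ₁/2)] = +0.3034;  Δφ = +0.1955 rad,  Δλ = -1.2828 rad
q = Δφ/Δψ = 0.6442
d = R·√(Δφ² + q²Δλ²) = 6372·0.84922 = 5411 km

5411 km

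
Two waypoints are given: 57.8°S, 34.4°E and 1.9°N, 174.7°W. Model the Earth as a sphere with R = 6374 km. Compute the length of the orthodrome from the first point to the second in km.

cos σ = sin φ₁ sin φ₂ + cos φ₁ cos φ₂ cos Δλ
      = sin(-57.80°)sin(1.90°) + cos(-57.80°)cos(1.90°)cos(150.90°) = -0.4934
σ = 119.565° → d = Rσ = 6374·2.08680 = 13301 km

13301 km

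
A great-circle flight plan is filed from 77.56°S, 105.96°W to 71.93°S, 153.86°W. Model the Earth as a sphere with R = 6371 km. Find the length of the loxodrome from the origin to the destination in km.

1520 km

Δψ = ln[tan(π/4+φ₂/2)/tan(π/4+φ₁/2)] = +0.3777;  Δφ = +0.0983 rad,  Δλ = -0.8360 rad
q = Δφ/Δψ = 0.2601
d = R·√(Δφ² + q²Δλ²) = 6371·0.23865 = 1520 km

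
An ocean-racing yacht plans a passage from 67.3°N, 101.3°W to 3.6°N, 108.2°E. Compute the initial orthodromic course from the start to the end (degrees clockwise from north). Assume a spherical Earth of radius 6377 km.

θ = atan2( sin Δλ·cos φ₂ ,  cos φ₁ sin φ₂ − sin φ₁ cos φ₂ cos Δλ )
  = atan2(-0.4915, +0.8256) = 329.24°

329.2°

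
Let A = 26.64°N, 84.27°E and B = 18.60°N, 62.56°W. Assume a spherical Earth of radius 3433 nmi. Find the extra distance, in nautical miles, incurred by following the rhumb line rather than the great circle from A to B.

668 nmi

Great circle: cos σ = sin φ₁ sin φ₂ + cos φ₁ cos φ₂ cos Δλ,  σ = 2.1726 rad → d_gc = 7458.4 nmi
Rhumb line: Δψ = -0.1522, q = Δφ/Δψ = 0.9221, d_rh = R√(Δφ²+q²Δλ²) = 8126.2 nmi
Excess = 8126.2 − 7458.4 = 667.8 ≈ 668 nmi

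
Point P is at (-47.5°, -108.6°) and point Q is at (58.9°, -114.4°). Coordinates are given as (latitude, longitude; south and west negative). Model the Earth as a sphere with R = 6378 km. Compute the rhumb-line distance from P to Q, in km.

Rhumb course C = atan2(Δλ, Δψ) with Δψ = ln[tan(π/4+φ₂/2)/tan(π/4+φ₁/2)] = +2.2237, Δλ = -0.1012 → C = 357.39°
d = R·|Δφ| / |cos C| = 6378·1.85703 / 0.99897 = 11856 km

11856 km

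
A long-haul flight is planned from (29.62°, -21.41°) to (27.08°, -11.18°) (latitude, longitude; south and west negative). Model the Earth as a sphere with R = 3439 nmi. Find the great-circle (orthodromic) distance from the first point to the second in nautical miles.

Haversine: a = sin²(Δφ/2)+cos φ₁ cos φ₂ sin²(Δλ/2) = 0.00664;  σ = 2·atan2(√a,√(1−a))
σ = 9.351° → d = Rσ = 3439·0.16320 = 561 nmi

561 nmi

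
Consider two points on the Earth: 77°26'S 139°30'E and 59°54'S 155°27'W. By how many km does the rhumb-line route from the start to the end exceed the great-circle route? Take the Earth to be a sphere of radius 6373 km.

144 km

Great circle: cos σ = sin φ₁ sin φ₂ + cos φ₁ cos φ₂ cos Δλ,  σ = 0.4725 rad → d_gc = 3011.0 km
Rhumb line: Δψ = +0.8928, q = Δφ/Δψ = 0.3427, d_rh = R√(Δφ²+q²Δλ²) = 3154.9 km
Excess = 3154.9 − 3011.0 = 143.9 ≈ 144 km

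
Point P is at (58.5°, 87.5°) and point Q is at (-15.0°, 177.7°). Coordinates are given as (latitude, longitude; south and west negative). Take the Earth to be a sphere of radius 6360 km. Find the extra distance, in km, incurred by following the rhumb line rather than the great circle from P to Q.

287 km

Great circle: cos σ = sin φ₁ sin φ₂ + cos φ₁ cos φ₂ cos Δλ,  σ = 1.7951 rad → d_gc = 11416.9 km
Rhumb line: Δψ = -1.5306, q = Δφ/Δψ = 0.8381, d_rh = R√(Δφ²+q²Δλ²) = 11704.0 km
Excess = 11704.0 − 11416.9 = 287.1 ≈ 287 km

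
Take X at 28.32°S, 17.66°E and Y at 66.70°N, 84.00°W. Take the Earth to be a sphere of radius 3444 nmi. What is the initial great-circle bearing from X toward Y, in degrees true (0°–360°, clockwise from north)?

θ = atan2( sin Δλ·cos φ₂ ,  cos φ₁ sin φ₂ − sin φ₁ cos φ₂ cos Δλ )
  = atan2(-0.3874, +0.7706) = 333.31°

333.3°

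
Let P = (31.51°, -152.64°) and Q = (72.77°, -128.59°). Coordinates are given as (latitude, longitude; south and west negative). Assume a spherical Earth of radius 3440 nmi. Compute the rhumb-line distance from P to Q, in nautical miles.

2602 nmi

Δψ = ln[tan(π/4+φ₂/2)/tan(π/4+φ₁/2)] = +1.3072;  Δφ = +0.7201 rad,  Δλ = +0.4198 rad
q = Δφ/Δψ = 0.5509
d = R·√(Δφ² + q²Δλ²) = 3440·0.75634 = 2602 nmi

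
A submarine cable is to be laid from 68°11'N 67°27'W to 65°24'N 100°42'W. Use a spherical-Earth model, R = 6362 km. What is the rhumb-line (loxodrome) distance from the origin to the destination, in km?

Δψ = ln[tan(π/4+φ₂/2)/tan(π/4+φ₁/2)] = -0.1234;  Δφ = -0.0486 rad,  Δλ = -0.5803 rad
q = Δφ/Δψ = 0.3936
d = R·√(Δφ² + q²Δλ²) = 6362·0.23353 = 1486 km

1486 km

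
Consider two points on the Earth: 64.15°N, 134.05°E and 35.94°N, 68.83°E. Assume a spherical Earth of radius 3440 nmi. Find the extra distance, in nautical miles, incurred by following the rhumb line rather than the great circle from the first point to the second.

99 nmi

Great circle: cos σ = sin φ₁ sin φ₂ + cos φ₁ cos φ₂ cos Δλ,  σ = 0.8282 rad → d_gc = 2849.2 nmi
Rhumb line: Δψ = -0.7989, q = Δφ/Δψ = 0.6163, d_rh = R√(Δφ²+q²Δλ²) = 2948.3 nmi
Excess = 2948.3 − 2849.2 = 99.1 ≈ 99 nmi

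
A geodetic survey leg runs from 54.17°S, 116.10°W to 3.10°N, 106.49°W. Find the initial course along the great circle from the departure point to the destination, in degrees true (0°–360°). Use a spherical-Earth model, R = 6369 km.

11.4°

N = sin Δλ·cos φ₂ = +0.1667;  D = cos φ₁ sin φ₂ − sin φ₁ cos φ₂ cos Δλ = +0.8299
initial course = atan2(N, D) = 11.36°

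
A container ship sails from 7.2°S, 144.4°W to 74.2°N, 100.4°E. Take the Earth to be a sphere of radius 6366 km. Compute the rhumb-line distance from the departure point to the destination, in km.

Δψ = ln[tan(π/4+φ₂/2)/tan(π/4+φ₁/2)] = +2.1010;  Δφ = +1.4207 rad,  Δλ = -2.0106 rad
q = Δφ/Δψ = 0.6762
d = R·√(Δφ² + q²Δλ²) = 6366·1.96643 = 12518 km

12518 km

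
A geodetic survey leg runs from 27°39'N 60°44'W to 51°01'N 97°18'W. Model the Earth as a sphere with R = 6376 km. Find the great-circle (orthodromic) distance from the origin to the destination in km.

cos σ = sin φ₁ sin φ₂ + cos φ₁ cos φ₂ cos Δλ
      = sin(27.65°)sin(51.02°) + cos(27.65°)cos(51.02°)cos(-36.57°) = 0.8083
σ = 36.070° → d = Rσ = 6376·0.62954 = 4014 km

4014 km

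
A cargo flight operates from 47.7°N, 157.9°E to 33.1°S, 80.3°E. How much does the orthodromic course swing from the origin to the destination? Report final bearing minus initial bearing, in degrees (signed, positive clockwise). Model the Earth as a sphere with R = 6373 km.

-15.3°

Initial bearing θ₁ = atan2(sin Δλ cos φ₂, cos φ₁ sin φ₂ − sin φ₁ cos φ₂ cos Δλ) = 238.54°
Final bearing θ₂ = (initial bearing from the destination back to the start) + 180° = 223.26°
Δθ = θ₂ − θ₁ = -15.3°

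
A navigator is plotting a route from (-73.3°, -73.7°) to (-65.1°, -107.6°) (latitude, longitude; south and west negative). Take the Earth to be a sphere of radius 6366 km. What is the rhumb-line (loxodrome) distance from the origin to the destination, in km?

1604 km

Rhumb course C = atan2(Δλ, Δψ) with Δψ = ln[tan(π/4+φ₂/2)/tan(π/4+φ₁/2)] = +0.4083, Δλ = -0.5917 → C = 304.61°
d = R·|Δφ| / |cos C| = 6366·0.14312 / 0.56793 = 1604 km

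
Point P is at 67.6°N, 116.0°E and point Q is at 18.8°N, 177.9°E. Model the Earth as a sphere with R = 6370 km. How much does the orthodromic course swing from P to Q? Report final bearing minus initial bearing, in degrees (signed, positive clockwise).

Initial bearing θ₁ = atan2(sin Δλ cos φ₂, cos φ₁ sin φ₂ − sin φ₁ cos φ₂ cos Δλ) = 109.12°
Final bearing θ₂ = (initial bearing from the destination back to the start) + 180° = 157.64°
Δθ = θ₂ − θ₁ = +48.5°

+48.5°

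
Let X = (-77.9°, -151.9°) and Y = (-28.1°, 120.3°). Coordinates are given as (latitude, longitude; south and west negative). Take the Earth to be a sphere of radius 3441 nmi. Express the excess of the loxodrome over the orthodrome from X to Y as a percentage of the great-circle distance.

7.0%

Great circle: σ = 1.0842 rad → d_gc = Rσ = 3730.6 nmi
Rhumb: Δφ = +0.8692, Δλ = -1.5324, Δψ = +1.7331, q = Δφ/Δψ = 0.5015 → d_rh = R√(Δφ²+q²Δλ²) = 3992.3 nmi
Excess = (3992.3 − 3730.6) / 3730.6 = 261.7 / 3730.6 = 7.01% ≈ 7.0%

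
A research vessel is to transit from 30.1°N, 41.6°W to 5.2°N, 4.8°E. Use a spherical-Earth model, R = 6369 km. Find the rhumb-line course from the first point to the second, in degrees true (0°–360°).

119.6°

Meridional parts: M(φ₁)=+0.5513, M(φ₂)=+0.0909 → ΔM = -0.4604;  Δλ = +0.8098 rad
tan C = Δλ / ΔM = -1.7588 → C = 119.62°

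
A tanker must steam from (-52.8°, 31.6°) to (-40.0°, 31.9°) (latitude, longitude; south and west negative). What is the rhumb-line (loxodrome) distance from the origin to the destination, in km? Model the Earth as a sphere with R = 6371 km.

Δψ = ln[tan(π/4+φ₂/2)/tan(π/4+φ₁/2)] = +0.3261;  Δφ = +0.2234 rad,  Δλ = +0.0052 rad
q = Δφ/Δψ = 0.6850
d = R·√(Δφ² + q²Δλ²) = 6371·0.22343 = 1423 km

1423 km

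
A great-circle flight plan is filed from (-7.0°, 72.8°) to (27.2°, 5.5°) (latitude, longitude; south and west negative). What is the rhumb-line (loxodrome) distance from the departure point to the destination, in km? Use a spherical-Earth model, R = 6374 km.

8191 km

Rhumb course C = atan2(Δλ, Δψ) with Δψ = ln[tan(π/4+φ₂/2)/tan(π/4+φ₁/2)] = +0.6161, Δλ = -1.1746 → C = 297.68°
d = R·|Δφ| / |cos C| = 6374·0.59690 / 0.46451 = 8191 km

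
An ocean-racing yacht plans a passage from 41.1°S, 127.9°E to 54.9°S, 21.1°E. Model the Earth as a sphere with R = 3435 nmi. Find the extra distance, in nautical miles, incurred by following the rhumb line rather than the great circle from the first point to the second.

393 nmi

Great circle: cos σ = sin φ₁ sin φ₂ + cos φ₁ cos φ₂ cos Δλ,  σ = 1.1455 rad → d_gc = 3934.8 nmi
Rhumb line: Δψ = -0.3630, q = Δφ/Δψ = 0.6635, d_rh = R√(Δφ²+q²Δλ²) = 4328.0 nmi
Excess = 4328.0 − 3934.8 = 393.2 ≈ 393 nmi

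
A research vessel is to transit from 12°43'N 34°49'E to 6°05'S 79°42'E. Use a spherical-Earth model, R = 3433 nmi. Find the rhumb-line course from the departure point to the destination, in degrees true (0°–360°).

112.9°

Meridional parts: M(φ₁)=+0.2238, M(φ₂)=-0.1064 → ΔM = -0.3302;  Δλ = +0.7834 rad
tan C = Δλ / ΔM = -2.3726 → C = 112.85°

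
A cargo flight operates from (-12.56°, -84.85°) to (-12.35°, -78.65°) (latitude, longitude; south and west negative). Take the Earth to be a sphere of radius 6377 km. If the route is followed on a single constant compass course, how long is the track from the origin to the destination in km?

Δψ = ln[tan(π/4+φ₂/2)/tan(π/4+φ₁/2)] = +0.0038;  Δφ = +0.0037 rad,  Δλ = +0.1082 rad
q = Δφ/Δψ = 0.9765
d = R·√(Δφ² + q²Δλ²) = 6377·0.10573 = 674 km

674 km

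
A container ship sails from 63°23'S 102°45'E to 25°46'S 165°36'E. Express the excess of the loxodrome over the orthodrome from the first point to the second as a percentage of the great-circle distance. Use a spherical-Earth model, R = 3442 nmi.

2.8%

Great circle: σ = 0.9609 rad → d_gc = Rσ = 3307.5 nmi
Rhumb: Δφ = +0.6565, Δλ = +1.0969, Δψ = +0.9759, q = Δφ/Δψ = 0.6727 → d_rh = R√(Δφ²+q²Δλ²) = 3399.7 nmi
Excess = (3399.7 − 3307.5) / 3307.5 = 92.2 / 3307.5 = 2.79% ≈ 2.8%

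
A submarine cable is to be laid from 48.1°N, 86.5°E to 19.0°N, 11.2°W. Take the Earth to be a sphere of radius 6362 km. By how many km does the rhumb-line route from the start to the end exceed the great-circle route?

Great circle: cos σ = sin φ₁ sin φ₂ + cos φ₁ cos φ₂ cos Δλ,  σ = 1.4124 rad → d_gc = 8985.79 km
Rhumb line: Δψ = -0.6222, q = Δφ/Δψ = 0.8163, d_rh = R√(Δφ²+q²Δλ²) = 9426.25 km
Excess = 9426.25 − 8985.79 = 440.46 ≈ 440 km

440 km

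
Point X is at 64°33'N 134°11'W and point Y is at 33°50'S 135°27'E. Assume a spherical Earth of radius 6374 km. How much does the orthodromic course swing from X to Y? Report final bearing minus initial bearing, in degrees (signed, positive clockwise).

-44.4°

Initial bearing θ₁ = atan2(sin Δλ cos φ₂, cos φ₁ sin φ₂ − sin φ₁ cos φ₂ cos Δλ) = 254.24°
Final bearing θ₂ = (initial bearing from the destination back to the start) + 180° = 209.86°
Δθ = θ₂ − θ₁ = -44.4°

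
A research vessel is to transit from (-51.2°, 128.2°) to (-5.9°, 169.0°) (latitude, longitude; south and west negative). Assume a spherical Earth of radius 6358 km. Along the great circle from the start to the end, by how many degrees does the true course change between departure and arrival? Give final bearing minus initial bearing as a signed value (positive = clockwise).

Initial bearing θ₁ = atan2(sin Δλ cos φ₂, cos φ₁ sin φ₂ − sin φ₁ cos φ₂ cos Δλ) = 51.21°
Final bearing θ₂ = (initial bearing from the destination back to the start) + 180° = 29.41°
Δθ = θ₂ − θ₁ = -21.8°

-21.8°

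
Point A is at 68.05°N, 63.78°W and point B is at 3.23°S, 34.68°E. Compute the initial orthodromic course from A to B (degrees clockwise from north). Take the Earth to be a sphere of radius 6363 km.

N = sin Δλ·cos φ₂ = +0.9875;  D = cos φ₁ sin φ₂ − sin φ₁ cos φ₂ cos Δλ = +0.1152
initial course = atan2(N, D) = 83.35°

83.3°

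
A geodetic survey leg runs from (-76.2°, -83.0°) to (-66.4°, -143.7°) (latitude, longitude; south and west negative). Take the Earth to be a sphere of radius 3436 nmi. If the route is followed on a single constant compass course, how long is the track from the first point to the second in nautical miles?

Δψ = ln[tan(π/4+φ₂/2)/tan(π/4+φ₁/2)] = +0.5460;  Δφ = +0.1710 rad,  Δλ = -1.0594 rad
q = Δφ/Δψ = 0.3133
d = R·√(Δφ² + q²Δλ²) = 3436·0.37336 = 1283 nmi

1283 nmi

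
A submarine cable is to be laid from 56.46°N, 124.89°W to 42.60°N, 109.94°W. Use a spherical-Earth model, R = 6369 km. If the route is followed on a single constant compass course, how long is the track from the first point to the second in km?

Rhumb course C = atan2(Δλ, Δψ) with Δψ = ln[tan(π/4+φ₂/2)/tan(π/4+φ₁/2)] = -0.3762, Δλ = +0.2609 → C = 145.25°
d = R·|Δφ| / |cos C| = 6369·0.24190 / 0.82168 = 1875 km

1875 km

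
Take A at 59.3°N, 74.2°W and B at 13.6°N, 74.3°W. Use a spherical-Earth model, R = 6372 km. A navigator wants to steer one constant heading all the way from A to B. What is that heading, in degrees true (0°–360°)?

Δψ = ln[tan(π/4+φ₂/2)/tan(π/4+φ₁/2)] = -1.0532
Δλ = -0.0017 rad (taken the short way round)
course = atan2(Δλ, Δψ) = 180.09°

180.1°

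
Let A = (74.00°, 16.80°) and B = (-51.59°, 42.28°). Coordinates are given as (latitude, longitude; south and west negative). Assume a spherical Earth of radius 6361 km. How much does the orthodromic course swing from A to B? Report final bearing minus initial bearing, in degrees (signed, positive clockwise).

Initial bearing θ₁ = atan2(sin Δλ cos φ₂, cos φ₁ sin φ₂ − sin φ₁ cos φ₂ cos Δλ) = 160.51°
Final bearing θ₂ = (initial bearing from the destination back to the start) + 180° = 171.49°
Δθ = θ₂ − θ₁ = +11.0°

+11.0°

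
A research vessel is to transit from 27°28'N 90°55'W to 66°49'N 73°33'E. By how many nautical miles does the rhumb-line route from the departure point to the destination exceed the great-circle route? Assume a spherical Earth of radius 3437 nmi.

Great circle: cos σ = sin φ₁ sin φ₂ + cos φ₁ cos φ₂ cos Δλ,  σ = 1.4832 rad → d_gc = 5097.9 nmi
Rhumb line: Δψ = +1.0853, q = Δφ/Δψ = 0.6328, d_rh = R√(Δφ²+q²Δλ²) = 6674.6 nmi
Excess = 6674.6 − 5097.9 = 1576.7 ≈ 1577 nmi

1577 nmi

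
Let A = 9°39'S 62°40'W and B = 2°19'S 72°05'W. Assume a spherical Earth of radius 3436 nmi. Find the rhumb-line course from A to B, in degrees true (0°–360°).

308.1°

Meridional parts: M(φ₁)=-0.1692, M(φ₂)=-0.0404 → ΔM = +0.1288;  Δλ = -0.1644 rad
tan C = Δλ / ΔM = -1.2762 → C = 308.08°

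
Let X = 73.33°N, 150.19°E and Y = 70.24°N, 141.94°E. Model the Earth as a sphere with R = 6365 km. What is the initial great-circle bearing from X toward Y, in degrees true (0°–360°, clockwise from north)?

θ = atan2( sin Δλ·cos φ₂ ,  cos φ₁ sin φ₂ − sin φ₁ cos φ₂ cos Δλ )
  = atan2(-0.0485, -0.0506) = 223.82°

223.8°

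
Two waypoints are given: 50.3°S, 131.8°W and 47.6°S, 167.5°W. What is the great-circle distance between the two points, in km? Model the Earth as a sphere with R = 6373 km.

Haversine: a = sin²(Δφ/2)+cos φ₁ cos φ₂ sin²(Δλ/2) = 0.04103;  σ = 2·atan2(√a,√(1−a))
σ = 23.372° → d = Rσ = 6373·0.40791 = 2600 km

2600 km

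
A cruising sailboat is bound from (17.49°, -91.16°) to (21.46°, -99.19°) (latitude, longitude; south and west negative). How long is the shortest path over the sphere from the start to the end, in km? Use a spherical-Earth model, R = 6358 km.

948 km

cos σ = sin φ₁ sin φ₂ + cos φ₁ cos φ₂ cos Δλ
      = sin(17.49°)sin(21.46°) + cos(17.49°)cos(21.46°)cos(-8.03°) = 0.9889
σ = 8.546° → d = Rσ = 6358·0.14915 = 948 km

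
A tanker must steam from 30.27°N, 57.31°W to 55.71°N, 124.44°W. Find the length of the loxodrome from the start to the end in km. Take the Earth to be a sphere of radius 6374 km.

Rhumb course C = atan2(Δλ, Δψ) with Δψ = ln[tan(π/4+φ₂/2)/tan(π/4+φ₁/2)] = +0.6213, Δλ = -1.1716 → C = 297.94°
d = R·|Δφ| / |cos C| = 6374·0.44401 / 0.46848 = 6041 km

6041 km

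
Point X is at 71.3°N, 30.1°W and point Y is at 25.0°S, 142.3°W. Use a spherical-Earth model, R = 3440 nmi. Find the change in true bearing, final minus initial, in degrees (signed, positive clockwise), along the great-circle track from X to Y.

At departure: θ₁ = atan2(sin Δλ cos φ₂, cos φ₁ sin φ₂ − sin φ₁ cos φ₂ cos Δλ) = 282.68°
At arrival: θ₂ = atan2(sin Δλ cos φ₁, −cos φ₂ sin φ₁ + sin φ₂ cos φ₁ cos Δλ) = 200.19°
Δθ = θ₂ − θ₁ = -82.5°

-82.5°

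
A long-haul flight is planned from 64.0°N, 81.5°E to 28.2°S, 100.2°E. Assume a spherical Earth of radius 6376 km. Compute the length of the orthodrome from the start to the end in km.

Haversine: a = sin²(Δφ/2)+cos φ₁ cos φ₂ sin²(Δλ/2) = 0.52939;  σ = 2·atan2(√a,√(1−a))
σ = 93.370° → d = Rσ = 6376·1.62961 = 10390 km

10390 km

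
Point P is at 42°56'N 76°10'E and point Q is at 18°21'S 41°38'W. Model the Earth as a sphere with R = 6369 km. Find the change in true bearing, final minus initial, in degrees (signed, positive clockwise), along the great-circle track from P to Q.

-44.6°

At departure: θ₁ = atan2(sin Δλ cos φ₂, cos φ₁ sin φ₂ − sin φ₁ cos φ₂ cos Δλ) = 274.84°
At arrival: θ₂ = atan2(sin Δλ cos φ₁, −cos φ₂ sin φ₁ + sin φ₂ cos φ₁ cos Δλ) = 230.23°
Δθ = θ₂ − θ₁ = -44.6°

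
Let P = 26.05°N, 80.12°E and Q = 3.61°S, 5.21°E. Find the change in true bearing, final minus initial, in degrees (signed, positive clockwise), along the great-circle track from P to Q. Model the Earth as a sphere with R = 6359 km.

At departure: θ₁ = atan2(sin Δλ cos φ₂, cos φ₁ sin φ₂ − sin φ₁ cos φ₂ cos Δλ) = 259.96°
At arrival: θ₂ = atan2(sin Δλ cos φ₁, −cos φ₂ sin φ₁ + sin φ₂ cos φ₁ cos Δλ) = 242.42°
Δθ = θ₂ − θ₁ = -17.5°

-17.5°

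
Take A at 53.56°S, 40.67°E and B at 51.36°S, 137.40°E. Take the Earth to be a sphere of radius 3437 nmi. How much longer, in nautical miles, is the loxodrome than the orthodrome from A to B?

Great circle: cos σ = sin φ₁ sin φ₂ + cos φ₁ cos φ₂ cos Δλ,  σ = 0.9460 rad → d_gc = 3251.5 nmi
Rhumb line: Δψ = +0.0630, q = Δφ/Δψ = 0.6092, d_rh = R√(Δφ²+q²Δλ²) = 3537.1 nmi
Excess = 3537.1 − 3251.5 = 285.6 ≈ 286 nmi

286 nmi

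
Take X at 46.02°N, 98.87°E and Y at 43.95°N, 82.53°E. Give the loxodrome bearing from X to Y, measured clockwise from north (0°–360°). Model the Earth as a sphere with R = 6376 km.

259.8°

Δψ = ln[tan(π/4+φ₂/2)/tan(π/4+φ₁/2)] = -0.0511
Δλ = -0.2852 rad (taken the short way round)
course = atan2(Δλ, Δψ) = 259.84°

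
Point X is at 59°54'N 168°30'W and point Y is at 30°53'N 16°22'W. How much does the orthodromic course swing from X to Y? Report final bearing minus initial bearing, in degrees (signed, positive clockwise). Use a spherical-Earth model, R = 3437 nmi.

+142.7°

Initial bearing θ₁ = atan2(sin Δλ cos φ₂, cos φ₁ sin φ₂ − sin φ₁ cos φ₂ cos Δλ) = 23.70°
Final bearing θ₂ = (initial bearing from the destination back to the start) + 180° = 166.41°
Δθ = θ₂ − θ₁ = +142.7°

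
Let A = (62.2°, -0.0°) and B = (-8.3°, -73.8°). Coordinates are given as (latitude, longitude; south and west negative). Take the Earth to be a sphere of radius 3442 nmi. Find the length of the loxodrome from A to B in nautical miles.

Δψ = ln[tan(π/4+φ₂/2)/tan(π/4+φ₁/2)] = -1.5418;  Δφ = -1.2305 rad,  Δλ = -1.2881 rad
q = Δφ/Δψ = 0.7981
d = R·√(Δφ² + q²Δλ²) = 3442·1.60333 = 5519 nmi

5519 nmi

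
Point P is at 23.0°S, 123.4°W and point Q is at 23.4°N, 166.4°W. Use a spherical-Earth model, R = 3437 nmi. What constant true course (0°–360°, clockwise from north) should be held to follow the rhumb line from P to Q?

Δψ = ln[tan(π/4+φ₂/2)/tan(π/4+φ₁/2)] = +0.8329
Δλ = -0.7505 rad (taken the short way round)
course = atan2(Δλ, Δψ) = 317.98°

318.0°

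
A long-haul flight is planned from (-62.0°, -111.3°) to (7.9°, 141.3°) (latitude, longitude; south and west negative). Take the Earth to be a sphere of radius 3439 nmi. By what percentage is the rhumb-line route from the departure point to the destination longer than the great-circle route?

Great circle: σ = 1.8342 rad → d_gc = Rσ = 6308.0 nmi
Rhumb: Δφ = +1.2200, Δλ = -1.8745, Δψ = +1.5273, q = Δφ/Δψ = 0.7988 → d_rh = R√(Δφ²+q²Δλ²) = 6642.1 nmi
Excess = (6642.1 − 6308.0) / 6308.0 = 334.1 / 6308.0 = 5.30% ≈ 5.3%

5.3%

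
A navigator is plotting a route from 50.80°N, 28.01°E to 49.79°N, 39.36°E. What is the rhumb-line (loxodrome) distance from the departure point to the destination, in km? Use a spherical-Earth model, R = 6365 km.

Δψ = ln[tan(π/4+φ₂/2)/tan(π/4+φ₁/2)] = -0.0276;  Δφ = -0.0176 rad,  Δλ = +0.1981 rad
q = Δφ/Δψ = 0.6388
d = R·√(Δφ² + q²Δλ²) = 6365·0.12777 = 813 km

813 km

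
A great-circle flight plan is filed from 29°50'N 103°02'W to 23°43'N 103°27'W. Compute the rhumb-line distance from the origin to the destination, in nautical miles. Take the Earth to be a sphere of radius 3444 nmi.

368 nmi

Δψ = ln[tan(π/4+φ₂/2)/tan(π/4+φ₁/2)] = -0.1197;  Δφ = -0.1068 rad,  Δλ = -0.0073 rad
q = Δφ/Δψ = 0.8921
d = R·√(Δφ² + q²Δλ²) = 3444·0.10695 = 368 nmi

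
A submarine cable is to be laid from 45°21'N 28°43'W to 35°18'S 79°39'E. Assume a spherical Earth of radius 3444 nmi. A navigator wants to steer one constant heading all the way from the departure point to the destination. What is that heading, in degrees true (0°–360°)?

129.3°

Δψ = ln[tan(π/4+φ₂/2)/tan(π/4+φ₁/2)] = -1.5493
Δλ = +1.8914 rad (taken the short way round)
course = atan2(Δλ, Δψ) = 129.32°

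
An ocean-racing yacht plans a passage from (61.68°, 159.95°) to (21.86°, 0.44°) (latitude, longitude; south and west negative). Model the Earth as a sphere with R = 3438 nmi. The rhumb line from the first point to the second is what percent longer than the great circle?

25.7%

Great circle: σ = 1.6556 rad → d_gc = Rσ = 5691.8 nmi
Rhumb: Δφ = -0.6950, Δλ = -2.7840, Δψ = -0.9860, q = Δφ/Δψ = 0.7048 → d_rh = R√(Δφ²+q²Δλ²) = 7156.9 nmi
Excess = (7156.9 − 5691.8) / 5691.8 = 1465.1 / 5691.8 = 25.74% ≈ 25.7%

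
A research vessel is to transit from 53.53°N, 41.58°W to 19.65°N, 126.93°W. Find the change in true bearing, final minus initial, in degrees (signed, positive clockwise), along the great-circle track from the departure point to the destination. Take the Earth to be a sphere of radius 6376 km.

-59.8°

At departure: θ₁ = atan2(sin Δλ cos φ₂, cos φ₁ sin φ₂ − sin φ₁ cos φ₂ cos Δλ) = 278.39°
At arrival: θ₂ = atan2(sin Δλ cos φ₁, −cos φ₂ sin φ₁ + sin φ₂ cos φ₁ cos Δλ) = 218.64°
Δθ = θ₂ − θ₁ = -59.8°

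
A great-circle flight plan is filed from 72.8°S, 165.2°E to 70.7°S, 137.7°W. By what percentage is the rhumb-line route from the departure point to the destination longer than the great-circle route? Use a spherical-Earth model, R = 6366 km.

3.9%

Great circle: σ = 0.3022 rad → d_gc = Rσ = 1923.9 km
Rhumb: Δφ = +0.0367, Δλ = +0.9966, Δψ = +0.1172, q = Δφ/Δψ = 0.3128 → d_rh = R√(Δφ²+q²Δλ²) = 1998.3 km
Excess = (1998.3 − 1923.9) / 1923.9 = 74.4 / 1923.9 = 3.87% ≈ 3.9%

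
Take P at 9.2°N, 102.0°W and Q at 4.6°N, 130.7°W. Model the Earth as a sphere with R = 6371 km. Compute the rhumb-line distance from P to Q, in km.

3208 km

Δψ = ln[tan(π/4+φ₂/2)/tan(π/4+φ₁/2)] = -0.0809;  Δφ = -0.0803 rad,  Δλ = -0.5009 rad
q = Δφ/Δψ = 0.9925
d = R·√(Δφ² + q²Δλ²) = 6371·0.50359 = 3208 km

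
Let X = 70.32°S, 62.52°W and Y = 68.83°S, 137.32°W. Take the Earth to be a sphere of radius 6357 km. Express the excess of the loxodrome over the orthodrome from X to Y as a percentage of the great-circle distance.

6.7%

Great circle: σ = 0.4277 rad → d_gc = Rσ = 2718.8 km
Rhumb: Δφ = +0.0260, Δλ = -1.3055, Δψ = +0.0746, q = Δφ/Δψ = 0.3488 → d_rh = R√(Δφ²+q²Δλ²) = 2899.7 km
Excess = (2899.7 − 2718.8) / 2718.8 = 180.9 / 2718.8 = 6.654% ≈ 6.7%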